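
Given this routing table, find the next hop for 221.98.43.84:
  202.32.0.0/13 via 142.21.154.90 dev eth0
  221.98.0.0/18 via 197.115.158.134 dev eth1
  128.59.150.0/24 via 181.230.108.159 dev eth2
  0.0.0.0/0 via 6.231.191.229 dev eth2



Longest prefix match for 221.98.43.84:
  /13 202.32.0.0: no
  /18 221.98.0.0: MATCH
  /24 128.59.150.0: no
  /0 0.0.0.0: MATCH
Selected: next-hop 197.115.158.134 via eth1 (matched /18)


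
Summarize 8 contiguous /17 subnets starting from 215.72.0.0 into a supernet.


Original prefix: /17
Number of subnets: 8 = 2^3
New prefix = 17 - 3 = 14
Supernet: 215.72.0.0/14


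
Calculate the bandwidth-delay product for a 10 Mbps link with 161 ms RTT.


BDP = bandwidth * RTT
= 10 Mbps * 161 ms
= 10 * 1e6 * 161 / 1000 bits
= 1610000 bits
= 201250 bytes
= 196.5332 KB
BDP = 1610000 bits (201250 bytes)


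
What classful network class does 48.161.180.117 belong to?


First octet: 48
Binary: 00110000
0xxxxxxx -> Class A (1-126)
Class A, default mask 255.0.0.0 (/8)


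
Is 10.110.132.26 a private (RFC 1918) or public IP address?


RFC 1918 private ranges:
  10.0.0.0/8 (10.0.0.0 - 10.255.255.255)
  172.16.0.0/12 (172.16.0.0 - 172.31.255.255)
  192.168.0.0/16 (192.168.0.0 - 192.168.255.255)
Private (in 10.0.0.0/8)


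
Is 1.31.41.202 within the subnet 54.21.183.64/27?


Subnet network: 54.21.183.64
Test IP AND mask: 1.31.41.192
No, 1.31.41.202 is not in 54.21.183.64/27


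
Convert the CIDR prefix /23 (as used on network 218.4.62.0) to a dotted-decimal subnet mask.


/23 means 23 network bits, 9 host bits
Binary: 11111111111111111111111000000000
Mask: 255.255.254.0


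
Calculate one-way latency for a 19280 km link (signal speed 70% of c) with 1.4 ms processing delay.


Speed = 0.7 * 3e5 km/s = 210000 km/s
Propagation delay = 19280 / 210000 = 0.0918 s = 91.8095 ms
Processing delay = 1.4 ms
Total one-way latency = 93.2095 ms


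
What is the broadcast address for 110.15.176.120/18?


Network: 110.15.128.0/18
Host bits = 14
Set all host bits to 1:
Broadcast: 110.15.191.255


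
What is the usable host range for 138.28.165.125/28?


Network: 138.28.165.112
Broadcast: 138.28.165.127
First usable = network + 1
Last usable = broadcast - 1
Range: 138.28.165.113 to 138.28.165.126


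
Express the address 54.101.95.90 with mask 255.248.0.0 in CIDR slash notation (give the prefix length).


Binary: 11111111.11111000.00000000.00000000
Count leading 1s
Prefix: /13


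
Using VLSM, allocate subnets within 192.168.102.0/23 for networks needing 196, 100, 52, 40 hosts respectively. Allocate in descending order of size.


196 hosts -> /24 (254 usable): 192.168.102.0/24
100 hosts -> /25 (126 usable): 192.168.103.0/25
52 hosts -> /26 (62 usable): 192.168.103.128/26
40 hosts -> /26 (62 usable): 192.168.103.192/26
Allocation: 192.168.102.0/24 (196 hosts, 254 usable); 192.168.103.0/25 (100 hosts, 126 usable); 192.168.103.128/26 (52 hosts, 62 usable); 192.168.103.192/26 (40 hosts, 62 usable)


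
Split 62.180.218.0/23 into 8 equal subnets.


New prefix = 23 + 3 = 26
Each subnet has 64 addresses
  62.180.218.0/26
  62.180.218.64/26
  62.180.218.128/26
  62.180.218.192/26
  62.180.219.0/26
  62.180.219.64/26
  62.180.219.128/26
  62.180.219.192/26
Subnets: 62.180.218.0/26, 62.180.218.64/26, 62.180.218.128/26, 62.180.218.192/26, 62.180.219.0/26, 62.180.219.64/26, 62.180.219.128/26, 62.180.219.192/26


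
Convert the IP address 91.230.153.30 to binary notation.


91 = 01011011
230 = 11100110
153 = 10011001
30 = 00011110
Binary: 01011011.11100110.10011001.00011110


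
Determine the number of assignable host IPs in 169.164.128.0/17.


Host bits = 32 - 17 = 15
Total addresses = 2^15 = 32768
Usable = total - 2 (network and broadcast)
Usable hosts: 32766


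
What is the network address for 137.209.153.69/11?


IP:   10001001.11010001.10011001.01000101
Mask: 11111111.11100000.00000000.00000000
AND operation:
Net:  10001001.11000000.00000000.00000000
Network: 137.192.0.0/11


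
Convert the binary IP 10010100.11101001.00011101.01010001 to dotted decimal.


10010100 = 148
11101001 = 233
00011101 = 29
01010001 = 81
IP: 148.233.29.81


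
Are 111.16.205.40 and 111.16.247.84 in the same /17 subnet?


Mask: 255.255.128.0
111.16.205.40 AND mask = 111.16.128.0
111.16.247.84 AND mask = 111.16.128.0
Yes, same subnet (111.16.128.0)


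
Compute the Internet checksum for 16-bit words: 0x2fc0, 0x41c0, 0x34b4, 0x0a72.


Sum all words (with carry folding):
+ 0x2fc0 = 0x2fc0
+ 0x41c0 = 0x7180
+ 0x34b4 = 0xa634
+ 0x0a72 = 0xb0a6
One's complement: ~0xb0a6
Checksum = 0x4f59


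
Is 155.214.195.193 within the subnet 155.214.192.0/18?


Subnet network: 155.214.192.0
Test IP AND mask: 155.214.192.0
Yes, 155.214.195.193 is in 155.214.192.0/18


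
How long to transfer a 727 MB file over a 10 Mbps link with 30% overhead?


Effective throughput = 10 * (1 - 30/100) = 7 Mbps
File size in Mb = 727 * 8 = 5816 Mb
Time = 5816 / 7
Time = 830.8571 seconds


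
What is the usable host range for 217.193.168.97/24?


Network: 217.193.168.0
Broadcast: 217.193.168.255
First usable = network + 1
Last usable = broadcast - 1
Range: 217.193.168.1 to 217.193.168.254


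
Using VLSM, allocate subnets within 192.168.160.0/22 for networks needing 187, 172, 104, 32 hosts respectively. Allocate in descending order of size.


187 hosts -> /24 (254 usable): 192.168.160.0/24
172 hosts -> /24 (254 usable): 192.168.161.0/24
104 hosts -> /25 (126 usable): 192.168.162.0/25
32 hosts -> /26 (62 usable): 192.168.162.128/26
Allocation: 192.168.160.0/24 (187 hosts, 254 usable); 192.168.161.0/24 (172 hosts, 254 usable); 192.168.162.0/25 (104 hosts, 126 usable); 192.168.162.128/26 (32 hosts, 62 usable)


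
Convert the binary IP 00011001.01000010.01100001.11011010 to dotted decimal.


00011001 = 25
01000010 = 66
01100001 = 97
11011010 = 218
IP: 25.66.97.218


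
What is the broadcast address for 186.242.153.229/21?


Network: 186.242.152.0/21
Host bits = 11
Set all host bits to 1:
Broadcast: 186.242.159.255


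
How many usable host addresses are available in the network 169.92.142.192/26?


Host bits = 32 - 26 = 6
Total addresses = 2^6 = 64
Usable = total - 2 (network and broadcast)
Usable hosts: 62


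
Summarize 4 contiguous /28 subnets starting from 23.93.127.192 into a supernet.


Original prefix: /28
Number of subnets: 4 = 2^2
New prefix = 28 - 2 = 26
Supernet: 23.93.127.192/26


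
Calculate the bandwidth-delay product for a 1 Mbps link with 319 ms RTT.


BDP = bandwidth * RTT
= 1 Mbps * 319 ms
= 1 * 1e6 * 319 / 1000 bits
= 319000 bits
= 39875 bytes
= 38.9404 KB
BDP = 319000 bits (39875 bytes)


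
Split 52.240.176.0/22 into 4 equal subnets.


New prefix = 22 + 2 = 24
Each subnet has 256 addresses
  52.240.176.0/24
  52.240.177.0/24
  52.240.178.0/24
  52.240.179.0/24
Subnets: 52.240.176.0/24, 52.240.177.0/24, 52.240.178.0/24, 52.240.179.0/24


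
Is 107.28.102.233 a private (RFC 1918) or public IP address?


RFC 1918 private ranges:
  10.0.0.0/8 (10.0.0.0 - 10.255.255.255)
  172.16.0.0/12 (172.16.0.0 - 172.31.255.255)
  192.168.0.0/16 (192.168.0.0 - 192.168.255.255)
Public (not in any RFC 1918 range)


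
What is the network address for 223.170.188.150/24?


IP:   11011111.10101010.10111100.10010110
Mask: 11111111.11111111.11111111.00000000
AND operation:
Net:  11011111.10101010.10111100.00000000
Network: 223.170.188.0/24


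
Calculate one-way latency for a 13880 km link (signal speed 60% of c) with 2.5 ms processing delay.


Speed = 0.6 * 3e5 km/s = 180000 km/s
Propagation delay = 13880 / 180000 = 0.0771 s = 77.1111 ms
Processing delay = 2.5 ms
Total one-way latency = 79.6111 ms


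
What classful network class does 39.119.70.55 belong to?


First octet: 39
Binary: 00100111
0xxxxxxx -> Class A (1-126)
Class A, default mask 255.0.0.0 (/8)


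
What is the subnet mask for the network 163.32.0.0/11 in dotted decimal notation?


/11 means 11 network bits, 21 host bits
Binary: 11111111111000000000000000000000
Mask: 255.224.0.0


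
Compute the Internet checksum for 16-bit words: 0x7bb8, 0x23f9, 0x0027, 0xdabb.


Sum all words (with carry folding):
+ 0x7bb8 = 0x7bb8
+ 0x23f9 = 0x9fb1
+ 0x0027 = 0x9fd8
+ 0xdabb = 0x7a94
One's complement: ~0x7a94
Checksum = 0x856b


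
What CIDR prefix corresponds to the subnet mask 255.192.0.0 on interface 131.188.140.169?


Binary: 11111111.11000000.00000000.00000000
Count leading 1s
Prefix: /10


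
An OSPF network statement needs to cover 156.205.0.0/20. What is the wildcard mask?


Subnet mask: 255.255.240.0
Wildcard = 255.255.255.255 - subnet mask
255 - 255 = 0
255 - 255 = 0
255 - 240 = 15
255 - 0 = 255
Wildcard: 0.0.15.255


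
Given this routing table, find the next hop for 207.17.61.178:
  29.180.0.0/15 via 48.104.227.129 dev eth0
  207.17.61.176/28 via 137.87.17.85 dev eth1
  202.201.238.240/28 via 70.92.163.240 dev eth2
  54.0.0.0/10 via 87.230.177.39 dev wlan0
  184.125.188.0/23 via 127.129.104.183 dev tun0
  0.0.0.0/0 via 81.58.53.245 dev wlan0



Longest prefix match for 207.17.61.178:
  /15 29.180.0.0: no
  /28 207.17.61.176: MATCH
  /28 202.201.238.240: no
  /10 54.0.0.0: no
  /23 184.125.188.0: no
  /0 0.0.0.0: MATCH
Selected: next-hop 137.87.17.85 via eth1 (matched /28)


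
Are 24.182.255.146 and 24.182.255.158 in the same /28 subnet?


Mask: 255.255.255.240
24.182.255.146 AND mask = 24.182.255.144
24.182.255.158 AND mask = 24.182.255.144
Yes, same subnet (24.182.255.144)


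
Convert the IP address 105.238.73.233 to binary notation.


105 = 01101001
238 = 11101110
73 = 01001001
233 = 11101001
Binary: 01101001.11101110.01001001.11101001


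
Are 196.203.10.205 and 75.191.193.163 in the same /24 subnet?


Mask: 255.255.255.0
196.203.10.205 AND mask = 196.203.10.0
75.191.193.163 AND mask = 75.191.193.0
No, different subnets (196.203.10.0 vs 75.191.193.0)


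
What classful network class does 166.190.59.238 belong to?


First octet: 166
Binary: 10100110
10xxxxxx -> Class B (128-191)
Class B, default mask 255.255.0.0 (/16)


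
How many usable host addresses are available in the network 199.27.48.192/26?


Host bits = 32 - 26 = 6
Total addresses = 2^6 = 64
Usable = total - 2 (network and broadcast)
Usable hosts: 62


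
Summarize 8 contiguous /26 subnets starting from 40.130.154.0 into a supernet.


Original prefix: /26
Number of subnets: 8 = 2^3
New prefix = 26 - 3 = 23
Supernet: 40.130.154.0/23


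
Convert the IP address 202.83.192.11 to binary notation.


202 = 11001010
83 = 01010011
192 = 11000000
11 = 00001011
Binary: 11001010.01010011.11000000.00001011


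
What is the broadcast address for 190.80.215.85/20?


Network: 190.80.208.0/20
Host bits = 12
Set all host bits to 1:
Broadcast: 190.80.223.255


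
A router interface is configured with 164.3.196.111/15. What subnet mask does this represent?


/15 means 15 network bits, 17 host bits
Binary: 11111111111111100000000000000000
Mask: 255.254.0.0


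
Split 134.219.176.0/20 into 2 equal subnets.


New prefix = 20 + 1 = 21
Each subnet has 2048 addresses
  134.219.176.0/21
  134.219.184.0/21
Subnets: 134.219.176.0/21, 134.219.184.0/21


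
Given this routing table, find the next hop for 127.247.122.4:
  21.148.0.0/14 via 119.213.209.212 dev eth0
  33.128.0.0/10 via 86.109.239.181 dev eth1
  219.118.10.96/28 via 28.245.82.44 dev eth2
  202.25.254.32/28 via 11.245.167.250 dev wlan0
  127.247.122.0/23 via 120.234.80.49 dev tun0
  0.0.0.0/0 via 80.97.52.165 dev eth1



Longest prefix match for 127.247.122.4:
  /14 21.148.0.0: no
  /10 33.128.0.0: no
  /28 219.118.10.96: no
  /28 202.25.254.32: no
  /23 127.247.122.0: MATCH
  /0 0.0.0.0: MATCH
Selected: next-hop 120.234.80.49 via tun0 (matched /23)


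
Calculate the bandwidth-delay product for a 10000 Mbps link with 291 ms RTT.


BDP = bandwidth * RTT
= 10000 Mbps * 291 ms
= 10000 * 1e6 * 291 / 1000 bits
= 2910000000 bits
= 363750000 bytes
= 355224.6094 KB
BDP = 2910000000 bits (363750000 bytes)


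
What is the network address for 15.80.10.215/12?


IP:   00001111.01010000.00001010.11010111
Mask: 11111111.11110000.00000000.00000000
AND operation:
Net:  00001111.01010000.00000000.00000000
Network: 15.80.0.0/12


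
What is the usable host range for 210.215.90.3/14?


Network: 210.212.0.0
Broadcast: 210.215.255.255
First usable = network + 1
Last usable = broadcast - 1
Range: 210.212.0.1 to 210.215.255.254


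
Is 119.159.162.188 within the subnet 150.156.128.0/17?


Subnet network: 150.156.128.0
Test IP AND mask: 119.159.128.0
No, 119.159.162.188 is not in 150.156.128.0/17


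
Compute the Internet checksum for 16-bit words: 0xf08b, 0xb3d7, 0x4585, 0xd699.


Sum all words (with carry folding):
+ 0xf08b = 0xf08b
+ 0xb3d7 = 0xa463
+ 0x4585 = 0xe9e8
+ 0xd699 = 0xc082
One's complement: ~0xc082
Checksum = 0x3f7d


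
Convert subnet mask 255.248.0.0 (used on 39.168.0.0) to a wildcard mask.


Subnet mask: 255.248.0.0
Wildcard = 255.255.255.255 - subnet mask
255 - 255 = 0
255 - 248 = 7
255 - 0 = 255
255 - 0 = 255
Wildcard: 0.7.255.255


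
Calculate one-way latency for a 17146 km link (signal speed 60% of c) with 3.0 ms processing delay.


Speed = 0.6 * 3e5 km/s = 180000 km/s
Propagation delay = 17146 / 180000 = 0.0953 s = 95.2556 ms
Processing delay = 3.0 ms
Total one-way latency = 98.2556 ms


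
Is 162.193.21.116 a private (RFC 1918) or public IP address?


RFC 1918 private ranges:
  10.0.0.0/8 (10.0.0.0 - 10.255.255.255)
  172.16.0.0/12 (172.16.0.0 - 172.31.255.255)
  192.168.0.0/16 (192.168.0.0 - 192.168.255.255)
Public (not in any RFC 1918 range)


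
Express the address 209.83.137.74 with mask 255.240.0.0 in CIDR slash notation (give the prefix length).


Binary: 11111111.11110000.00000000.00000000
Count leading 1s
Prefix: /12


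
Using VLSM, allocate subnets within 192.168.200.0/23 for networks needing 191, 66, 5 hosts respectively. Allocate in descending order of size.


191 hosts -> /24 (254 usable): 192.168.200.0/24
66 hosts -> /25 (126 usable): 192.168.201.0/25
5 hosts -> /29 (6 usable): 192.168.201.128/29
Allocation: 192.168.200.0/24 (191 hosts, 254 usable); 192.168.201.0/25 (66 hosts, 126 usable); 192.168.201.128/29 (5 hosts, 6 usable)


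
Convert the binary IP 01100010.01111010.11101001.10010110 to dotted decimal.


01100010 = 98
01111010 = 122
11101001 = 233
10010110 = 150
IP: 98.122.233.150


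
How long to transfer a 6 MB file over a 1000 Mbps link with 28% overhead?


Effective throughput = 1000 * (1 - 28/100) = 720 Mbps
File size in Mb = 6 * 8 = 48 Mb
Time = 48 / 720
Time = 0.0667 seconds


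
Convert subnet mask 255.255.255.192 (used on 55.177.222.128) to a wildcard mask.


Subnet mask: 255.255.255.192
Wildcard = 255.255.255.255 - subnet mask
255 - 255 = 0
255 - 255 = 0
255 - 255 = 0
255 - 192 = 63
Wildcard: 0.0.0.63


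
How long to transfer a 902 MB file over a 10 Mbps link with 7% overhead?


Effective throughput = 10 * (1 - 7/100) = 9.3 Mbps
File size in Mb = 902 * 8 = 7216 Mb
Time = 7216 / 9.3
Time = 775.914 seconds


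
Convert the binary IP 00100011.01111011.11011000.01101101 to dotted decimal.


00100011 = 35
01111011 = 123
11011000 = 216
01101101 = 109
IP: 35.123.216.109


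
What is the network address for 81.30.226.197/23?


IP:   01010001.00011110.11100010.11000101
Mask: 11111111.11111111.11111110.00000000
AND operation:
Net:  01010001.00011110.11100010.00000000
Network: 81.30.226.0/23


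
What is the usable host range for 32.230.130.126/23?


Network: 32.230.130.0
Broadcast: 32.230.131.255
First usable = network + 1
Last usable = broadcast - 1
Range: 32.230.130.1 to 32.230.131.254


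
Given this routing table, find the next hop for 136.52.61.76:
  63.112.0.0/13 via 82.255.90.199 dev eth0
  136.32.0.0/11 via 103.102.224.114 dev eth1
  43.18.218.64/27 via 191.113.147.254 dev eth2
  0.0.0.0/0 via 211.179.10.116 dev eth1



Longest prefix match for 136.52.61.76:
  /13 63.112.0.0: no
  /11 136.32.0.0: MATCH
  /27 43.18.218.64: no
  /0 0.0.0.0: MATCH
Selected: next-hop 103.102.224.114 via eth1 (matched /11)


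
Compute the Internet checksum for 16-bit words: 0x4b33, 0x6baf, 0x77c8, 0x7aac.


Sum all words (with carry folding):
+ 0x4b33 = 0x4b33
+ 0x6baf = 0xb6e2
+ 0x77c8 = 0x2eab
+ 0x7aac = 0xa957
One's complement: ~0xa957
Checksum = 0x56a8


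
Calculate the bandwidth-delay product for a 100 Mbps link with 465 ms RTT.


BDP = bandwidth * RTT
= 100 Mbps * 465 ms
= 100 * 1e6 * 465 / 1000 bits
= 46500000 bits
= 5812500 bytes
= 5676.2695 KB
BDP = 46500000 bits (5812500 bytes)


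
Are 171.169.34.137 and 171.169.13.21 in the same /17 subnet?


Mask: 255.255.128.0
171.169.34.137 AND mask = 171.169.0.0
171.169.13.21 AND mask = 171.169.0.0
Yes, same subnet (171.169.0.0)


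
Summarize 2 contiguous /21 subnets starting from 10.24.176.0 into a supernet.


Original prefix: /21
Number of subnets: 2 = 2^1
New prefix = 21 - 1 = 20
Supernet: 10.24.176.0/20


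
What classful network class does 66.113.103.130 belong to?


First octet: 66
Binary: 01000010
0xxxxxxx -> Class A (1-126)
Class A, default mask 255.0.0.0 (/8)


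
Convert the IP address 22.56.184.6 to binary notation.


22 = 00010110
56 = 00111000
184 = 10111000
6 = 00000110
Binary: 00010110.00111000.10111000.00000110


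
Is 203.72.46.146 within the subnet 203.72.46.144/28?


Subnet network: 203.72.46.144
Test IP AND mask: 203.72.46.144
Yes, 203.72.46.146 is in 203.72.46.144/28


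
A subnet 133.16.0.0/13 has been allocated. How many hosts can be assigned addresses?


Host bits = 32 - 13 = 19
Total addresses = 2^19 = 524288
Usable = total - 2 (network and broadcast)
Usable hosts: 524286


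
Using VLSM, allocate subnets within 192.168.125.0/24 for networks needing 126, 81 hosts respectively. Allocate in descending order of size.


126 hosts -> /25 (126 usable): 192.168.125.0/25
81 hosts -> /25 (126 usable): 192.168.125.128/25
Allocation: 192.168.125.0/25 (126 hosts, 126 usable); 192.168.125.128/25 (81 hosts, 126 usable)


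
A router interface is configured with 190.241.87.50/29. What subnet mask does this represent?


/29 means 29 network bits, 3 host bits
Binary: 11111111111111111111111111111000
Mask: 255.255.255.248


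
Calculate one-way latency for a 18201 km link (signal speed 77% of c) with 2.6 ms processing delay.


Speed = 0.77 * 3e5 km/s = 231000 km/s
Propagation delay = 18201 / 231000 = 0.0788 s = 78.7922 ms
Processing delay = 2.6 ms
Total one-way latency = 81.3922 ms


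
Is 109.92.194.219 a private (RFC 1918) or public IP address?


RFC 1918 private ranges:
  10.0.0.0/8 (10.0.0.0 - 10.255.255.255)
  172.16.0.0/12 (172.16.0.0 - 172.31.255.255)
  192.168.0.0/16 (192.168.0.0 - 192.168.255.255)
Public (not in any RFC 1918 range)


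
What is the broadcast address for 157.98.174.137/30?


Network: 157.98.174.136/30
Host bits = 2
Set all host bits to 1:
Broadcast: 157.98.174.139


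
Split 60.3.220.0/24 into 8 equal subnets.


New prefix = 24 + 3 = 27
Each subnet has 32 addresses
  60.3.220.0/27
  60.3.220.32/27
  60.3.220.64/27
  60.3.220.96/27
  60.3.220.128/27
  60.3.220.160/27
  60.3.220.192/27
  60.3.220.224/27
Subnets: 60.3.220.0/27, 60.3.220.32/27, 60.3.220.64/27, 60.3.220.96/27, 60.3.220.128/27, 60.3.220.160/27, 60.3.220.192/27, 60.3.220.224/27


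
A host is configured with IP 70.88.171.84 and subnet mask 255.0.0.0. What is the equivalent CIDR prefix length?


Binary: 11111111.00000000.00000000.00000000
Count leading 1s
Prefix: /8


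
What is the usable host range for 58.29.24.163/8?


Network: 58.0.0.0
Broadcast: 58.255.255.255
First usable = network + 1
Last usable = broadcast - 1
Range: 58.0.0.1 to 58.255.255.254


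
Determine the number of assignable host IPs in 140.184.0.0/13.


Host bits = 32 - 13 = 19
Total addresses = 2^19 = 524288
Usable = total - 2 (network and broadcast)
Usable hosts: 524286


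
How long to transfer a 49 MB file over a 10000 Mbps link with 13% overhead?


Effective throughput = 10000 * (1 - 13/100) = 8700 Mbps
File size in Mb = 49 * 8 = 392 Mb
Time = 392 / 8700
Time = 0.0451 seconds


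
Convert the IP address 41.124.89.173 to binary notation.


41 = 00101001
124 = 01111100
89 = 01011001
173 = 10101101
Binary: 00101001.01111100.01011001.10101101


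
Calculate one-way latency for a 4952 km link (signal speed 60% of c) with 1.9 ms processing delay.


Speed = 0.6 * 3e5 km/s = 180000 km/s
Propagation delay = 4952 / 180000 = 0.0275 s = 27.5111 ms
Processing delay = 1.9 ms
Total one-way latency = 29.4111 ms


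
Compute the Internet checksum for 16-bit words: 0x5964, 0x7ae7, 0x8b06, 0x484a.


Sum all words (with carry folding):
+ 0x5964 = 0x5964
+ 0x7ae7 = 0xd44b
+ 0x8b06 = 0x5f52
+ 0x484a = 0xa79c
One's complement: ~0xa79c
Checksum = 0x5863


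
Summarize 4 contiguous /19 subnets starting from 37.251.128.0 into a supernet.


Original prefix: /19
Number of subnets: 4 = 2^2
New prefix = 19 - 2 = 17
Supernet: 37.251.128.0/17


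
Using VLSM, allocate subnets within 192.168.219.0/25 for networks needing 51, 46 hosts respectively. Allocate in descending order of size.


51 hosts -> /26 (62 usable): 192.168.219.0/26
46 hosts -> /26 (62 usable): 192.168.219.64/26
Allocation: 192.168.219.0/26 (51 hosts, 62 usable); 192.168.219.64/26 (46 hosts, 62 usable)


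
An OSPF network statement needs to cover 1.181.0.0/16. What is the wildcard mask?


Subnet mask: 255.255.0.0
Wildcard = 255.255.255.255 - subnet mask
255 - 255 = 0
255 - 255 = 0
255 - 0 = 255
255 - 0 = 255
Wildcard: 0.0.255.255


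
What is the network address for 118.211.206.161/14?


IP:   01110110.11010011.11001110.10100001
Mask: 11111111.11111100.00000000.00000000
AND operation:
Net:  01110110.11010000.00000000.00000000
Network: 118.208.0.0/14


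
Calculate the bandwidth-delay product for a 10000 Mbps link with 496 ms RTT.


BDP = bandwidth * RTT
= 10000 Mbps * 496 ms
= 10000 * 1e6 * 496 / 1000 bits
= 4960000000 bits
= 620000000 bytes
= 605468.75 KB
BDP = 4960000000 bits (620000000 bytes)


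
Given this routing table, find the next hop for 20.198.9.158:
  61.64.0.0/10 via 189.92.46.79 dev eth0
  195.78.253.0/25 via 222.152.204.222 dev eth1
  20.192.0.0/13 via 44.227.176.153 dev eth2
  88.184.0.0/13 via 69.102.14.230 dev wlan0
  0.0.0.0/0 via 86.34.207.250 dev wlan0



Longest prefix match for 20.198.9.158:
  /10 61.64.0.0: no
  /25 195.78.253.0: no
  /13 20.192.0.0: MATCH
  /13 88.184.0.0: no
  /0 0.0.0.0: MATCH
Selected: next-hop 44.227.176.153 via eth2 (matched /13)


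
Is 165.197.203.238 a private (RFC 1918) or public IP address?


RFC 1918 private ranges:
  10.0.0.0/8 (10.0.0.0 - 10.255.255.255)
  172.16.0.0/12 (172.16.0.0 - 172.31.255.255)
  192.168.0.0/16 (192.168.0.0 - 192.168.255.255)
Public (not in any RFC 1918 range)


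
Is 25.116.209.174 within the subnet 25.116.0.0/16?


Subnet network: 25.116.0.0
Test IP AND mask: 25.116.0.0
Yes, 25.116.209.174 is in 25.116.0.0/16


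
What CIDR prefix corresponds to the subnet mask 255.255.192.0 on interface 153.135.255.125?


Binary: 11111111.11111111.11000000.00000000
Count leading 1s
Prefix: /18


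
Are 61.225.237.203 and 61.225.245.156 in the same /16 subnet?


Mask: 255.255.0.0
61.225.237.203 AND mask = 61.225.0.0
61.225.245.156 AND mask = 61.225.0.0
Yes, same subnet (61.225.0.0)


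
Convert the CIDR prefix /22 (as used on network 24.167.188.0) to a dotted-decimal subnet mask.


/22 means 22 network bits, 10 host bits
Binary: 11111111111111111111110000000000
Mask: 255.255.252.0


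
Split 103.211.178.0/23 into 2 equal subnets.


New prefix = 23 + 1 = 24
Each subnet has 256 addresses
  103.211.178.0/24
  103.211.179.0/24
Subnets: 103.211.178.0/24, 103.211.179.0/24


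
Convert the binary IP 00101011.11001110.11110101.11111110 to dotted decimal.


00101011 = 43
11001110 = 206
11110101 = 245
11111110 = 254
IP: 43.206.245.254


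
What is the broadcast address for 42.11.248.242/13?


Network: 42.8.0.0/13
Host bits = 19
Set all host bits to 1:
Broadcast: 42.15.255.255


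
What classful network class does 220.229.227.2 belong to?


First octet: 220
Binary: 11011100
110xxxxx -> Class C (192-223)
Class C, default mask 255.255.255.0 (/24)


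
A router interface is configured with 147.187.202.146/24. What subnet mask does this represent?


/24 means 24 network bits, 8 host bits
Binary: 11111111111111111111111100000000
Mask: 255.255.255.0


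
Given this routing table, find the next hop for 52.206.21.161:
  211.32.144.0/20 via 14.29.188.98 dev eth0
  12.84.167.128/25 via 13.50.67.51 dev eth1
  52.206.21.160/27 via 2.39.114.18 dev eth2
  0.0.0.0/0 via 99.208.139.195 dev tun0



Longest prefix match for 52.206.21.161:
  /20 211.32.144.0: no
  /25 12.84.167.128: no
  /27 52.206.21.160: MATCH
  /0 0.0.0.0: MATCH
Selected: next-hop 2.39.114.18 via eth2 (matched /27)


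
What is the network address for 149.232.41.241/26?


IP:   10010101.11101000.00101001.11110001
Mask: 11111111.11111111.11111111.11000000
AND operation:
Net:  10010101.11101000.00101001.11000000
Network: 149.232.41.192/26


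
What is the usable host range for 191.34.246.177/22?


Network: 191.34.244.0
Broadcast: 191.34.247.255
First usable = network + 1
Last usable = broadcast - 1
Range: 191.34.244.1 to 191.34.247.254


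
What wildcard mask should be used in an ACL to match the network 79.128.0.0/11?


Subnet mask: 255.224.0.0
Wildcard = 255.255.255.255 - subnet mask
255 - 255 = 0
255 - 224 = 31
255 - 0 = 255
255 - 0 = 255
Wildcard: 0.31.255.255


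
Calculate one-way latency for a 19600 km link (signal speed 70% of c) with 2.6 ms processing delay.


Speed = 0.7 * 3e5 km/s = 210000 km/s
Propagation delay = 19600 / 210000 = 0.0933 s = 93.3333 ms
Processing delay = 2.6 ms
Total one-way latency = 95.9333 ms


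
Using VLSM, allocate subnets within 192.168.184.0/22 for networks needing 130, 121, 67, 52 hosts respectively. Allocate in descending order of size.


130 hosts -> /24 (254 usable): 192.168.184.0/24
121 hosts -> /25 (126 usable): 192.168.185.0/25
67 hosts -> /25 (126 usable): 192.168.185.128/25
52 hosts -> /26 (62 usable): 192.168.186.0/26
Allocation: 192.168.184.0/24 (130 hosts, 254 usable); 192.168.185.0/25 (121 hosts, 126 usable); 192.168.185.128/25 (67 hosts, 126 usable); 192.168.186.0/26 (52 hosts, 62 usable)


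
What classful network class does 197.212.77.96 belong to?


First octet: 197
Binary: 11000101
110xxxxx -> Class C (192-223)
Class C, default mask 255.255.255.0 (/24)


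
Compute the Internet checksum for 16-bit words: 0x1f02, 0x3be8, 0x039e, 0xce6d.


Sum all words (with carry folding):
+ 0x1f02 = 0x1f02
+ 0x3be8 = 0x5aea
+ 0x039e = 0x5e88
+ 0xce6d = 0x2cf6
One's complement: ~0x2cf6
Checksum = 0xd309


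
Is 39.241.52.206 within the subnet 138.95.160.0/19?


Subnet network: 138.95.160.0
Test IP AND mask: 39.241.32.0
No, 39.241.52.206 is not in 138.95.160.0/19


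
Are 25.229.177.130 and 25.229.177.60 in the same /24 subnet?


Mask: 255.255.255.0
25.229.177.130 AND mask = 25.229.177.0
25.229.177.60 AND mask = 25.229.177.0
Yes, same subnet (25.229.177.0)


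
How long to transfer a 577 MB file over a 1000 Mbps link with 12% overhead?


Effective throughput = 1000 * (1 - 12/100) = 880 Mbps
File size in Mb = 577 * 8 = 4616 Mb
Time = 4616 / 880
Time = 5.2455 seconds


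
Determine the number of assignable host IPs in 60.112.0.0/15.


Host bits = 32 - 15 = 17
Total addresses = 2^17 = 131072
Usable = total - 2 (network and broadcast)
Usable hosts: 131070


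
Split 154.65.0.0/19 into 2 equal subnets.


New prefix = 19 + 1 = 20
Each subnet has 4096 addresses
  154.65.0.0/20
  154.65.16.0/20
Subnets: 154.65.0.0/20, 154.65.16.0/20


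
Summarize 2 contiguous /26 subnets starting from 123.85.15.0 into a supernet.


Original prefix: /26
Number of subnets: 2 = 2^1
New prefix = 26 - 1 = 25
Supernet: 123.85.15.0/25


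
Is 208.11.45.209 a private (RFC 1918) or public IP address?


RFC 1918 private ranges:
  10.0.0.0/8 (10.0.0.0 - 10.255.255.255)
  172.16.0.0/12 (172.16.0.0 - 172.31.255.255)
  192.168.0.0/16 (192.168.0.0 - 192.168.255.255)
Public (not in any RFC 1918 range)


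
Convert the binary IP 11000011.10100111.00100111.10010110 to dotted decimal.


11000011 = 195
10100111 = 167
00100111 = 39
10010110 = 150
IP: 195.167.39.150


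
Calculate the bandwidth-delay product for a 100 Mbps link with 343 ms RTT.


BDP = bandwidth * RTT
= 100 Mbps * 343 ms
= 100 * 1e6 * 343 / 1000 bits
= 34300000 bits
= 4287500 bytes
= 4187.0117 KB
BDP = 34300000 bits (4287500 bytes)


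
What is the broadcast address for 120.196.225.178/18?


Network: 120.196.192.0/18
Host bits = 14
Set all host bits to 1:
Broadcast: 120.196.255.255


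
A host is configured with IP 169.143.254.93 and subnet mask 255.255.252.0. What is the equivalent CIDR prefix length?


Binary: 11111111.11111111.11111100.00000000
Count leading 1s
Prefix: /22


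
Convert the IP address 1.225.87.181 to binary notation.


1 = 00000001
225 = 11100001
87 = 01010111
181 = 10110101
Binary: 00000001.11100001.01010111.10110101


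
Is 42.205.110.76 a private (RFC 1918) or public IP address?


RFC 1918 private ranges:
  10.0.0.0/8 (10.0.0.0 - 10.255.255.255)
  172.16.0.0/12 (172.16.0.0 - 172.31.255.255)
  192.168.0.0/16 (192.168.0.0 - 192.168.255.255)
Public (not in any RFC 1918 range)


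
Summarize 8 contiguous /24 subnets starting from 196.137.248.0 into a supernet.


Original prefix: /24
Number of subnets: 8 = 2^3
New prefix = 24 - 3 = 21
Supernet: 196.137.248.0/21


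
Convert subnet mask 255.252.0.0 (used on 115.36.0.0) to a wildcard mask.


Subnet mask: 255.252.0.0
Wildcard = 255.255.255.255 - subnet mask
255 - 255 = 0
255 - 252 = 3
255 - 0 = 255
255 - 0 = 255
Wildcard: 0.3.255.255


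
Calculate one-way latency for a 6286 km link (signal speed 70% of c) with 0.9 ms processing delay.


Speed = 0.7 * 3e5 km/s = 210000 km/s
Propagation delay = 6286 / 210000 = 0.0299 s = 29.9333 ms
Processing delay = 0.9 ms
Total one-way latency = 30.8333 ms


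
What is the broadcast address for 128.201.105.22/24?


Network: 128.201.105.0/24
Host bits = 8
Set all host bits to 1:
Broadcast: 128.201.105.255


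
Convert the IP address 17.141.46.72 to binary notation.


17 = 00010001
141 = 10001101
46 = 00101110
72 = 01001000
Binary: 00010001.10001101.00101110.01001000


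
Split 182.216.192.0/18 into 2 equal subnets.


New prefix = 18 + 1 = 19
Each subnet has 8192 addresses
  182.216.192.0/19
  182.216.224.0/19
Subnets: 182.216.192.0/19, 182.216.224.0/19


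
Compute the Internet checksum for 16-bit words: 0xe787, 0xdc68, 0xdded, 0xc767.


Sum all words (with carry folding):
+ 0xe787 = 0xe787
+ 0xdc68 = 0xc3f0
+ 0xdded = 0xa1de
+ 0xc767 = 0x6946
One's complement: ~0x6946
Checksum = 0x96b9


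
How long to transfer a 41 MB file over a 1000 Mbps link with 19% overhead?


Effective throughput = 1000 * (1 - 19/100) = 810 Mbps
File size in Mb = 41 * 8 = 328 Mb
Time = 328 / 810
Time = 0.4049 seconds


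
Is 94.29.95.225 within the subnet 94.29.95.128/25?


Subnet network: 94.29.95.128
Test IP AND mask: 94.29.95.128
Yes, 94.29.95.225 is in 94.29.95.128/25


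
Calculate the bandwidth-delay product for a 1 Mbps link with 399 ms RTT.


BDP = bandwidth * RTT
= 1 Mbps * 399 ms
= 1 * 1e6 * 399 / 1000 bits
= 399000 bits
= 49875 bytes
= 48.7061 KB
BDP = 399000 bits (49875 bytes)


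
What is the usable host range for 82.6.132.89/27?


Network: 82.6.132.64
Broadcast: 82.6.132.95
First usable = network + 1
Last usable = broadcast - 1
Range: 82.6.132.65 to 82.6.132.94


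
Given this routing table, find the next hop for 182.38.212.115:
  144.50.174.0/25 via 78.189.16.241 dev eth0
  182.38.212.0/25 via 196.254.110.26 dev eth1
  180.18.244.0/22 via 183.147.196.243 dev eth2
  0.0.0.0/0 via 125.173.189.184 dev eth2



Longest prefix match for 182.38.212.115:
  /25 144.50.174.0: no
  /25 182.38.212.0: MATCH
  /22 180.18.244.0: no
  /0 0.0.0.0: MATCH
Selected: next-hop 196.254.110.26 via eth1 (matched /25)


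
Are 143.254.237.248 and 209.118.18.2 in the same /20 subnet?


Mask: 255.255.240.0
143.254.237.248 AND mask = 143.254.224.0
209.118.18.2 AND mask = 209.118.16.0
No, different subnets (143.254.224.0 vs 209.118.16.0)


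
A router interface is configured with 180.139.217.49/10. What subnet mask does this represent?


/10 means 10 network bits, 22 host bits
Binary: 11111111110000000000000000000000
Mask: 255.192.0.0


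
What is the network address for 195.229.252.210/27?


IP:   11000011.11100101.11111100.11010010
Mask: 11111111.11111111.11111111.11100000
AND operation:
Net:  11000011.11100101.11111100.11000000
Network: 195.229.252.192/27


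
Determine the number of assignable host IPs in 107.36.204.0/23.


Host bits = 32 - 23 = 9
Total addresses = 2^9 = 512
Usable = total - 2 (network and broadcast)
Usable hosts: 510


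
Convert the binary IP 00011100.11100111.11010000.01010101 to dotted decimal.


00011100 = 28
11100111 = 231
11010000 = 208
01010101 = 85
IP: 28.231.208.85


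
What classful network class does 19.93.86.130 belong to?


First octet: 19
Binary: 00010011
0xxxxxxx -> Class A (1-126)
Class A, default mask 255.0.0.0 (/8)


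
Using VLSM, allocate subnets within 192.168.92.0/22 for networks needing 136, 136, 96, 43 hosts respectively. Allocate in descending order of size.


136 hosts -> /24 (254 usable): 192.168.92.0/24
136 hosts -> /24 (254 usable): 192.168.93.0/24
96 hosts -> /25 (126 usable): 192.168.94.0/25
43 hosts -> /26 (62 usable): 192.168.94.128/26
Allocation: 192.168.92.0/24 (136 hosts, 254 usable); 192.168.93.0/24 (136 hosts, 254 usable); 192.168.94.0/25 (96 hosts, 126 usable); 192.168.94.128/26 (43 hosts, 62 usable)


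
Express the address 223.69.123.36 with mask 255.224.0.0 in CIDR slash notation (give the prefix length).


Binary: 11111111.11100000.00000000.00000000
Count leading 1s
Prefix: /11


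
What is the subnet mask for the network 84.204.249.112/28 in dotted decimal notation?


/28 means 28 network bits, 4 host bits
Binary: 11111111111111111111111111110000
Mask: 255.255.255.240


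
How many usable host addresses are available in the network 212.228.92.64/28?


Host bits = 32 - 28 = 4
Total addresses = 2^4 = 16
Usable = total - 2 (network and broadcast)
Usable hosts: 14


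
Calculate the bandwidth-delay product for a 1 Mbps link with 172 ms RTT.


BDP = bandwidth * RTT
= 1 Mbps * 172 ms
= 1 * 1e6 * 172 / 1000 bits
= 172000 bits
= 21500 bytes
= 20.9961 KB
BDP = 172000 bits (21500 bytes)


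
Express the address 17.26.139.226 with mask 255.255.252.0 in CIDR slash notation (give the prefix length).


Binary: 11111111.11111111.11111100.00000000
Count leading 1s
Prefix: /22


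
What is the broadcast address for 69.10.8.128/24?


Network: 69.10.8.0/24
Host bits = 8
Set all host bits to 1:
Broadcast: 69.10.8.255


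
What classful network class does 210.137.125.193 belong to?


First octet: 210
Binary: 11010010
110xxxxx -> Class C (192-223)
Class C, default mask 255.255.255.0 (/24)


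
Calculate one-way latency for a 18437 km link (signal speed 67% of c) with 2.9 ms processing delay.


Speed = 0.67 * 3e5 km/s = 201000 km/s
Propagation delay = 18437 / 201000 = 0.0917 s = 91.7264 ms
Processing delay = 2.9 ms
Total one-way latency = 94.6264 ms


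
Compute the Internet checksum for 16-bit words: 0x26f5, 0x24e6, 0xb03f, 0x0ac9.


Sum all words (with carry folding):
+ 0x26f5 = 0x26f5
+ 0x24e6 = 0x4bdb
+ 0xb03f = 0xfc1a
+ 0x0ac9 = 0x06e4
One's complement: ~0x06e4
Checksum = 0xf91b


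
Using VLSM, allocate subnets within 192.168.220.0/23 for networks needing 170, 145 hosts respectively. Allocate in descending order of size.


170 hosts -> /24 (254 usable): 192.168.220.0/24
145 hosts -> /24 (254 usable): 192.168.221.0/24
Allocation: 192.168.220.0/24 (170 hosts, 254 usable); 192.168.221.0/24 (145 hosts, 254 usable)


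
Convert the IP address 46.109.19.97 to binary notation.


46 = 00101110
109 = 01101101
19 = 00010011
97 = 01100001
Binary: 00101110.01101101.00010011.01100001


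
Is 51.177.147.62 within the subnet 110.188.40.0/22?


Subnet network: 110.188.40.0
Test IP AND mask: 51.177.144.0
No, 51.177.147.62 is not in 110.188.40.0/22


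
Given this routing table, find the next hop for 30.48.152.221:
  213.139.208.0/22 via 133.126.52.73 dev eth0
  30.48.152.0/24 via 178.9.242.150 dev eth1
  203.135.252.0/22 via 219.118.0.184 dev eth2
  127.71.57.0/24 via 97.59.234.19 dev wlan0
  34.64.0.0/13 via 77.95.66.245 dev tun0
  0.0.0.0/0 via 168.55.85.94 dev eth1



Longest prefix match for 30.48.152.221:
  /22 213.139.208.0: no
  /24 30.48.152.0: MATCH
  /22 203.135.252.0: no
  /24 127.71.57.0: no
  /13 34.64.0.0: no
  /0 0.0.0.0: MATCH
Selected: next-hop 178.9.242.150 via eth1 (matched /24)


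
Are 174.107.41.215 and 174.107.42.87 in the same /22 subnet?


Mask: 255.255.252.0
174.107.41.215 AND mask = 174.107.40.0
174.107.42.87 AND mask = 174.107.40.0
Yes, same subnet (174.107.40.0)


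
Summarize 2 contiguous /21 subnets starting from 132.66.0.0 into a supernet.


Original prefix: /21
Number of subnets: 2 = 2^1
New prefix = 21 - 1 = 20
Supernet: 132.66.0.0/20


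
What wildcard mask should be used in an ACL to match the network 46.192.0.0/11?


Subnet mask: 255.224.0.0
Wildcard = 255.255.255.255 - subnet mask
255 - 255 = 0
255 - 224 = 31
255 - 0 = 255
255 - 0 = 255
Wildcard: 0.31.255.255


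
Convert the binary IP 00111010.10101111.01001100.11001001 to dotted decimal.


00111010 = 58
10101111 = 175
01001100 = 76
11001001 = 201
IP: 58.175.76.201


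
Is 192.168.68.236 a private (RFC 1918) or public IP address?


RFC 1918 private ranges:
  10.0.0.0/8 (10.0.0.0 - 10.255.255.255)
  172.16.0.0/12 (172.16.0.0 - 172.31.255.255)
  192.168.0.0/16 (192.168.0.0 - 192.168.255.255)
Private (in 192.168.0.0/16)


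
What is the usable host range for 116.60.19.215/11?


Network: 116.32.0.0
Broadcast: 116.63.255.255
First usable = network + 1
Last usable = broadcast - 1
Range: 116.32.0.1 to 116.63.255.254


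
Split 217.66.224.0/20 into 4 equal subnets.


New prefix = 20 + 2 = 22
Each subnet has 1024 addresses
  217.66.224.0/22
  217.66.228.0/22
  217.66.232.0/22
  217.66.236.0/22
Subnets: 217.66.224.0/22, 217.66.228.0/22, 217.66.232.0/22, 217.66.236.0/22


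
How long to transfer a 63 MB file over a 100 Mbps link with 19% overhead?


Effective throughput = 100 * (1 - 19/100) = 81 Mbps
File size in Mb = 63 * 8 = 504 Mb
Time = 504 / 81
Time = 6.2222 seconds


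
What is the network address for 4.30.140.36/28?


IP:   00000100.00011110.10001100.00100100
Mask: 11111111.11111111.11111111.11110000
AND operation:
Net:  00000100.00011110.10001100.00100000
Network: 4.30.140.32/28


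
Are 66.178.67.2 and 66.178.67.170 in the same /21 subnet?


Mask: 255.255.248.0
66.178.67.2 AND mask = 66.178.64.0
66.178.67.170 AND mask = 66.178.64.0
Yes, same subnet (66.178.64.0)


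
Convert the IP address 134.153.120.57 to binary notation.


134 = 10000110
153 = 10011001
120 = 01111000
57 = 00111001
Binary: 10000110.10011001.01111000.00111001


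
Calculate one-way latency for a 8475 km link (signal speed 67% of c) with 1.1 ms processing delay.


Speed = 0.67 * 3e5 km/s = 201000 km/s
Propagation delay = 8475 / 201000 = 0.0422 s = 42.1642 ms
Processing delay = 1.1 ms
Total one-way latency = 43.2642 ms


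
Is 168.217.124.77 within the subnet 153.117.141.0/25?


Subnet network: 153.117.141.0
Test IP AND mask: 168.217.124.0
No, 168.217.124.77 is not in 153.117.141.0/25
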